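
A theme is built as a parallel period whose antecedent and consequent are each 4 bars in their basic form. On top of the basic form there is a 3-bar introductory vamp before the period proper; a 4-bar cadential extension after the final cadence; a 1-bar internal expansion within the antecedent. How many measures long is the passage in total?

16 measures

Basic parallel period: 4 + 4 = 8 bars.
8 (basic form) + 3 (introduction) + 4 (cadential extension) + 1 (internal expansion) = 16.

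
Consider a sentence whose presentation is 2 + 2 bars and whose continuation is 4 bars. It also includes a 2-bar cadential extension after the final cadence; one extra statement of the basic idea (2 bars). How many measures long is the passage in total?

12 measures

Basic sentence: 2 + 2 + 4 = 8 bars.
8 (basic form) + 2 (cadential extension) + 2 (extra statement) = 12.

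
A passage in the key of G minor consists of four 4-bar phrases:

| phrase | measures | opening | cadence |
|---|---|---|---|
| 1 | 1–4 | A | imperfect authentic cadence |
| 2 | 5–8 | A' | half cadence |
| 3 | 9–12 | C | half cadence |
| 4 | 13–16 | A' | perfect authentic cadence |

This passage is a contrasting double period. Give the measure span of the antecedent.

measures 1–8

In a double period the four phrases pair into a large antecedent (phrases 1–2, ending half cadence) and a large consequent (phrases 3–4, ending perfect authentic cadence). The antecedent spans measures 1–8.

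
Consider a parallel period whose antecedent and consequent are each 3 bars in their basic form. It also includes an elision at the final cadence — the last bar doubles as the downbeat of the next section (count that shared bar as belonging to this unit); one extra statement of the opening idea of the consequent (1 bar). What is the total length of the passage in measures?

7 measures

Basic parallel period: 3 + 3 = 6 bars.
6 (basic form) + 1 (extra statement) = 7.
The elision shares a bar with the next section but does not change this unit's count.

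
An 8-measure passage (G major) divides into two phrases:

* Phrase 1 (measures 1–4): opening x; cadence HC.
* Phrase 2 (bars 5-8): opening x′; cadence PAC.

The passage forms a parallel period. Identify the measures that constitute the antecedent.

measures 1–4

The antecedent is the phrase ending with the weaker cadence (half cadence, phrase 1) and the consequent the one ending more conclusively (perfect authentic cadence, phrase 2); the antecedent is mm. 1–4.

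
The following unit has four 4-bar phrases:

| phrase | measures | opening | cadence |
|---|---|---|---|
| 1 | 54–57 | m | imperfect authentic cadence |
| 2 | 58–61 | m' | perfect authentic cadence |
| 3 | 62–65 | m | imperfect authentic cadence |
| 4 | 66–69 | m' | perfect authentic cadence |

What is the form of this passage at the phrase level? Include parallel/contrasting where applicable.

The cadence pattern IAC–PAC–IAC–PAC is weak–strong twice, and phrases 3–4 restate phrases 1–2: a period heard twice, not a double period (which would end weakly at phrase 2).

repeated period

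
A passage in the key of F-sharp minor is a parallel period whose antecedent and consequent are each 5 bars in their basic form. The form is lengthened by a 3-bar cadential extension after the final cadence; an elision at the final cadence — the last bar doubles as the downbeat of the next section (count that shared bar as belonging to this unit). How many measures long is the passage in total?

13 measures

Basic parallel period: 5 + 5 = 10 bars.
10 (basic form) + 3 (cadential extension) = 13.
The elision shares a bar with the next section but does not change this unit's count.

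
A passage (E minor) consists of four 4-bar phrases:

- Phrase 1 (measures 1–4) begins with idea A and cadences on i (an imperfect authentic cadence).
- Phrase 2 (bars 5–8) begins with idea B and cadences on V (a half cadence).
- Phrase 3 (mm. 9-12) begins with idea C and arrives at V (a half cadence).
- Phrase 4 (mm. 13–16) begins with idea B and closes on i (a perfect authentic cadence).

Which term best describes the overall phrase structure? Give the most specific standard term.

Four phrases in two halves: the first half (bars 1-8) ends with a half cadence, the second (measures 9–16) with a perfect authentic cadence — a large antecedent–consequent pair, i.e. a double period.
Phrase 3 begins with different material from phrase 1, making it contrasting.

contrasting double period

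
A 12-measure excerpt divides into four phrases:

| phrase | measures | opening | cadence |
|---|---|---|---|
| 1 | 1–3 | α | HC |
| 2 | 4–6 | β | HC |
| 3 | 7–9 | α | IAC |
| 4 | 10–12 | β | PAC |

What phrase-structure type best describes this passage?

parallel double period

Four phrases in two halves: the first half (measures 1–6) ends with a half cadence, the second (measures 7–12) with a perfect authentic cadence — a large antecedent–consequent pair, i.e. a double period.
Phrase 3 begins with the same material as phrase 1, making it parallel.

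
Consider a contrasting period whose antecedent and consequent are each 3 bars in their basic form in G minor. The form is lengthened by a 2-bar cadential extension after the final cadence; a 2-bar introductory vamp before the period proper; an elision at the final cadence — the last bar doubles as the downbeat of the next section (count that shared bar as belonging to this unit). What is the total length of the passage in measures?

10 measures

Basic contrasting period: 3 + 3 = 6 bars.
6 (basic form) + 2 (cadential extension) + 2 (introduction) = 10.
The elision shares a bar with the next section but does not change this unit's count.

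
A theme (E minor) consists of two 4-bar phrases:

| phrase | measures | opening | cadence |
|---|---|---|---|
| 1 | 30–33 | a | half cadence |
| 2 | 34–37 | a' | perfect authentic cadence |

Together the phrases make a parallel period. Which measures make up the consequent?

The phrase ending with the weaker cadence (half cadence) is the antecedent; the one ending more conclusively (perfect authentic cadence) is the consequent. The consequent is measures 34–37.

measures 34–37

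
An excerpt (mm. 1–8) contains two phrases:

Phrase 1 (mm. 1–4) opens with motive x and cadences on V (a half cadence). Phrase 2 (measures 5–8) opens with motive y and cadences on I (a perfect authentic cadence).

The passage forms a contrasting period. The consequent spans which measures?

measures 5–8

The antecedent is the phrase ending with the weaker cadence (half cadence, phrase 1) and the consequent the one ending more conclusively (perfect authentic cadence, phrase 2); the consequent is mm. 5–8.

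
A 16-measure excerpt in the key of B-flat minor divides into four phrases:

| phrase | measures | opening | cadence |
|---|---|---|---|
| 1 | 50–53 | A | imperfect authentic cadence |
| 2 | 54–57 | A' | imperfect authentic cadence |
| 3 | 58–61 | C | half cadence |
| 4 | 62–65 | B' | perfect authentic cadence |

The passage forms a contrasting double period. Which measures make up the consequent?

measures 58–65

In a double period the four phrases pair into a large antecedent (phrases 1–2, ending imperfect authentic cadence) and a large consequent (phrases 3–4, ending perfect authentic cadence). The consequent spans mm. 58–65.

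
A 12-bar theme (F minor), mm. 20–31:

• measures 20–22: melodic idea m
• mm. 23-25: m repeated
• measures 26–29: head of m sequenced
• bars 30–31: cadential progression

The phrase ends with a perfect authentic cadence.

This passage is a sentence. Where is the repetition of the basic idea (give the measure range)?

The presentation of a sentence is the basic idea (measures 20–22) plus its repetition (mm. 23-25); the repetition of the basic idea is therefore bars 23–25.

measures 23–25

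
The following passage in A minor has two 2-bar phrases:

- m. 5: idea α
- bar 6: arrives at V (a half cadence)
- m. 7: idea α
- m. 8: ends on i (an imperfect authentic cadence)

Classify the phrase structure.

Phrase 1 ends with a half cadence (weaker) and phrase 2 with an imperfect authentic cadence (stronger): antecedent + consequent = a period.
The two phrases open with the same material (α / α), so the period is parallel.

parallel period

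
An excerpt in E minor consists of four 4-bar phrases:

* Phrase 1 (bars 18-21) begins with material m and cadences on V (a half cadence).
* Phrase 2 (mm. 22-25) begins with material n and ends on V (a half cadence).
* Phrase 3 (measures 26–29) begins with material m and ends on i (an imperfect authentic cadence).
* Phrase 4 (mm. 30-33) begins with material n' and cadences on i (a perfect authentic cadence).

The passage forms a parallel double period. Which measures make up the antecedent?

measures 18–25

In a double period the first pair of phrases (ending half cadence) is the large antecedent and the second pair (ending perfect authentic cadence) is the large consequent; the antecedent is measures 18–25.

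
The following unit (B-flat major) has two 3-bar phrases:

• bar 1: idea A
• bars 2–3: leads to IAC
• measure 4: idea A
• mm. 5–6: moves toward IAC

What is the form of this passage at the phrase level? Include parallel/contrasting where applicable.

Both phrases have the same opening (A) and the same cadence (imperfect authentic cadence): the second is a restatement, not a consequent, so this is a repeated phrase rather than a period.

repeated phrase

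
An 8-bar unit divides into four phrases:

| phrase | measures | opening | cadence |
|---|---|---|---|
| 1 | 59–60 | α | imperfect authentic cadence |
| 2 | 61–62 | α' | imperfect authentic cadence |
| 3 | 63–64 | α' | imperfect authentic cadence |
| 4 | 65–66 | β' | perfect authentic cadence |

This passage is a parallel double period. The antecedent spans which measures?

In a double period the four phrases pair into a large antecedent (phrases 1–2, ending imperfect authentic cadence) and a large consequent (phrases 3–4, ending perfect authentic cadence). The antecedent spans mm. 59–62.

measures 59–62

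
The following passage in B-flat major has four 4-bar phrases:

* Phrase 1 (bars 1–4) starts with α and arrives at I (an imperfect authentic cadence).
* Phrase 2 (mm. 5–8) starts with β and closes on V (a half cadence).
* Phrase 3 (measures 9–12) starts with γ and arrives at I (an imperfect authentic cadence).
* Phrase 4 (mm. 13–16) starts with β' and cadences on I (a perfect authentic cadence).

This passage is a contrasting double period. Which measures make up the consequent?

In a double period the four phrases pair into a large antecedent (phrases 1–2, ending half cadence) and a large consequent (phrases 3–4, ending perfect authentic cadence). The consequent spans bars 9–16.

measures 9–16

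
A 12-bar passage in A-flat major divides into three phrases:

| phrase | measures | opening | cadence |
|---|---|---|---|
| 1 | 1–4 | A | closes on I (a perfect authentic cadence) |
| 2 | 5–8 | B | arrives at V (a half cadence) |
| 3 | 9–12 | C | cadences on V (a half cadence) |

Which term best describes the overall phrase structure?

The final phrase closes with a half cadence, which is not stronger than the preceding half cadence; the 3 phrases lack an overall antecedent–consequent design and so form a phrase group.

phrase group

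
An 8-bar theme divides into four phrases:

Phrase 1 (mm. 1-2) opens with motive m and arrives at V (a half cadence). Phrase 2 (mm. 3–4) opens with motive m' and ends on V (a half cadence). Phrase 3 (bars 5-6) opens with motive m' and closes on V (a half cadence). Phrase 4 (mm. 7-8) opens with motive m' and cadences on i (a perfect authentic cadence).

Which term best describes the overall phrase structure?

Four phrases in two halves: the first half (bars 1–4) ends with a half cadence, the second (mm. 5-8) with a perfect authentic cadence — a large antecedent–consequent pair, i.e. a double period.
Phrase 3 begins with the same material as phrase 1, making it parallel.

parallel double period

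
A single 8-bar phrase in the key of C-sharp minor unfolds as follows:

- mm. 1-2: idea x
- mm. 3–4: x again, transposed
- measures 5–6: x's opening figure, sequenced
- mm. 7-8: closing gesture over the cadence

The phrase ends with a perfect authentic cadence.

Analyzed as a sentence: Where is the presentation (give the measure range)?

The presentation of a sentence is the basic idea (measures 1–2) plus its repetition (bars 3–4); the presentation is therefore measures 1–4.

measures 1–4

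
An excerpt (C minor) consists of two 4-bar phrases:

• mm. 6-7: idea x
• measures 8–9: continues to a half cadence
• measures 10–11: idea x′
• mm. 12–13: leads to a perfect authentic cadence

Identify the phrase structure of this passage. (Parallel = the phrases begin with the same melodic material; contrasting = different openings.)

Phrase 1 ends with a half cadence (weaker) and phrase 2 with a perfect authentic cadence (stronger): antecedent + consequent = a period.
The two phrases open with the same material (x / x′), so the period is parallel.

parallel period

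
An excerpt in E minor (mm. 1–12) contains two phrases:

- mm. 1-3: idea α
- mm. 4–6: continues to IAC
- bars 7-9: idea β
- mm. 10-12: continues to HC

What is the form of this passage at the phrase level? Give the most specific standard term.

phrase group

The second phrase closes with a half cadence, which is not stronger than the first phrase's imperfect authentic cadence; without a weak→strong cadential pair there is no antecedent–consequent relationship, so this is a phrase group rather than a period.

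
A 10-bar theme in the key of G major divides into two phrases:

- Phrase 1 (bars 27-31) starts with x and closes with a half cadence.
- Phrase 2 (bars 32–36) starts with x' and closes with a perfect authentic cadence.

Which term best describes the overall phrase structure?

parallel period

Phrase 1 ends with a half cadence (weaker) and phrase 2 with a perfect authentic cadence (stronger): antecedent + consequent = a period.
The two phrases open with the same material (x / x'), so the period is parallel.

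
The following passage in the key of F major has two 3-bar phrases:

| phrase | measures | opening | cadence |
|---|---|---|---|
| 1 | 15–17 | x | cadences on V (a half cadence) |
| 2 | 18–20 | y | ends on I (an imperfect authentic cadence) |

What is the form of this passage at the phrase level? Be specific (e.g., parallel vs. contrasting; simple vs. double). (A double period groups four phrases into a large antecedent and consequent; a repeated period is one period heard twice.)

Phrase 1 ends with a half cadence (weaker) and phrase 2 with an imperfect authentic cadence (stronger): antecedent + consequent = a period.
The two phrases open with different material (x / y), so the period is contrasting.

contrasting period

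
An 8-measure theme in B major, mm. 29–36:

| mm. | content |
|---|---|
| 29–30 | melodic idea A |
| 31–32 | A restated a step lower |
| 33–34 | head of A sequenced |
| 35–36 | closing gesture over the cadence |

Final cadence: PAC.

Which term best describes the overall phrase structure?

sentence

Basic idea (measures 29–30) + its repetition (measures 31–32) form the presentation; fragmentation and cadence (mm. 33–36) form the continuation — the 8-bar whole is a sentence.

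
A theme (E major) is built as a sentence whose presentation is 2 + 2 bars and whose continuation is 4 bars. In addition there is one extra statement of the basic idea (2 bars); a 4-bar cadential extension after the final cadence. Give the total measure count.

Basic sentence: 2 + 2 + 4 = 8 bars.
8 (basic form) + 2 (extra statement) + 4 (cadential extension) = 14.

14 measures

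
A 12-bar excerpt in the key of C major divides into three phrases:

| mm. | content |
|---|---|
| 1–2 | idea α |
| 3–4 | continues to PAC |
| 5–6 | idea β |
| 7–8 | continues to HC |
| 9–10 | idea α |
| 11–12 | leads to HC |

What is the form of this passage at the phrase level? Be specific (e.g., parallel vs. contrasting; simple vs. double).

phrase group

The final phrase closes with a half cadence, which is not stronger than the preceding half cadence; the 3 phrases lack an overall antecedent–consequent design and so form a phrase group.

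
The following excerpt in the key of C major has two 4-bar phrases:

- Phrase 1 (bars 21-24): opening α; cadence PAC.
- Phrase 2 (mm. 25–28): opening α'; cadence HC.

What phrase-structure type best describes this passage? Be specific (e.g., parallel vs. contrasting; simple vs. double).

The second phrase closes with a half cadence, which is not stronger than the first phrase's perfect authentic cadence; without a weak→strong cadential pair there is no antecedent–consequent relationship, so this is a phrase group rather than a period.

phrase group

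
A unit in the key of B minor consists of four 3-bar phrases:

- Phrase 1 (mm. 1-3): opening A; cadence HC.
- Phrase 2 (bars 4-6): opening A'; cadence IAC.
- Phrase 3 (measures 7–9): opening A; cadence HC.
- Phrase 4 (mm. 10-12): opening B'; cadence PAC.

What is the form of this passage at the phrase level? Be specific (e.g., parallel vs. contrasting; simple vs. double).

Four phrases in two halves: the first half (measures 1–6) ends with an imperfect authentic cadence, the second (mm. 7–12) with a perfect authentic cadence — a large antecedent–consequent pair, i.e. a double period.
Phrase 3 begins with the same material as phrase 1, making it parallel.

parallel double period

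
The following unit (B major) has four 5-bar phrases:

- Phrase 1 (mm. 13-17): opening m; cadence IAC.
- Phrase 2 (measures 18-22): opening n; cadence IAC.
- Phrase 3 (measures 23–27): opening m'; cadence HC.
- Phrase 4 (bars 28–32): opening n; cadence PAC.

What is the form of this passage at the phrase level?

Four phrases in two halves: the first half (mm. 13–22) ends with an imperfect authentic cadence, the second (mm. 23-32) with a perfect authentic cadence — a large antecedent–consequent pair, i.e. a double period.
Phrase 3 begins with the same material as phrase 1, making it parallel.

parallel double period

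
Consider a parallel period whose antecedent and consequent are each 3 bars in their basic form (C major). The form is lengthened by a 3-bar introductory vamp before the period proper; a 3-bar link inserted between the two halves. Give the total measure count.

12 measures

Basic parallel period: 3 + 3 = 6 bars.
6 (basic form) + 3 (introduction) + 3 (link) = 12.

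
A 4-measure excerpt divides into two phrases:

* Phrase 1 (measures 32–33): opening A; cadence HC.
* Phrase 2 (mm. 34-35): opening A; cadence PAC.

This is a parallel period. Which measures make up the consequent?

measures 34–35

The phrase ending with the weaker cadence (half cadence) is the antecedent; the one ending more conclusively (perfect authentic cadence) is the consequent. The consequent is measures 34–35.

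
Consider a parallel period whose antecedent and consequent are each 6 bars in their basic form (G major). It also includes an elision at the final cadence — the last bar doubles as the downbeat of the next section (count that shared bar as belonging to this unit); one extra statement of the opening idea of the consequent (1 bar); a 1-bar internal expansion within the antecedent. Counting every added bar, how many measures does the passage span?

14 measures

Basic parallel period: 6 + 6 = 12 bars.
12 (basic form) + 1 (extra statement) + 1 (internal expansion) = 14.
The elision shares a bar with the next section but does not change this unit's count.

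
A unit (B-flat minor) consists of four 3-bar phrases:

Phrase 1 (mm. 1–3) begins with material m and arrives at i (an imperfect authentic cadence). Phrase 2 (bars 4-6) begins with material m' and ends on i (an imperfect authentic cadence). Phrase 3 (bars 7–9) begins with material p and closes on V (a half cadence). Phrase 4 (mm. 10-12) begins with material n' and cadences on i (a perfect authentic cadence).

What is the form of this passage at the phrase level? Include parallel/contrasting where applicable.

Four phrases in two halves: the first half (mm. 1–6) ends with an imperfect authentic cadence, the second (measures 7–12) with a perfect authentic cadence — a large antecedent–consequent pair, i.e. a double period.
Phrase 3 begins with different material from phrase 1, making it contrasting.

contrasting double period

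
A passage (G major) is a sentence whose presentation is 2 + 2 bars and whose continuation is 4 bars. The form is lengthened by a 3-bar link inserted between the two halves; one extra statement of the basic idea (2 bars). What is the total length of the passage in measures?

13 measures

Basic sentence: 2 + 2 + 4 = 8 bars.
8 (basic form) + 3 (link) + 2 (extra statement) = 13.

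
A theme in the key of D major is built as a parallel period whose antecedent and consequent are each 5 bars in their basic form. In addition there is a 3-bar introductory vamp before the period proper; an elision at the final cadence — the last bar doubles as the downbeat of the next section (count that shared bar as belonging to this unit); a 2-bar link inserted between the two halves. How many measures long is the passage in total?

Basic parallel period: 5 + 5 = 10 bars.
10 (basic form) + 3 (introduction) + 2 (link) = 15.
The elision shares a bar with the next section but does not change this unit's count.

15 measures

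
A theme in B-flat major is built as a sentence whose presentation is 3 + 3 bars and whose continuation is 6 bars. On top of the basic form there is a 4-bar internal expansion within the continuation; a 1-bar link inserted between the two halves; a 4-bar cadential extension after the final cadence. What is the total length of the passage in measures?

Basic sentence: 3 + 3 + 6 = 12 bars.
12 (basic form) + 4 (internal expansion) + 1 (link) + 4 (cadential extension) = 21.

21 measures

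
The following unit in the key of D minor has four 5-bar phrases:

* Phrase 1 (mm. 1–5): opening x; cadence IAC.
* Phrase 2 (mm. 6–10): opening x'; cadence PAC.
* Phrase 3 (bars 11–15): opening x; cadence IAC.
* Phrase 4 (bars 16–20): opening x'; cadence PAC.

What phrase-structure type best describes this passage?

The cadence pattern IAC–PAC–IAC–PAC is weak–strong twice, and phrases 3–4 restate phrases 1–2: a period heard twice, not a double period (which would end weakly at phrase 2).

repeated period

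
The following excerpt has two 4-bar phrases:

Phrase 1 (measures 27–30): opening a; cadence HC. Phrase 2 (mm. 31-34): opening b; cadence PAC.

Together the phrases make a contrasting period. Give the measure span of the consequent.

measures 31–34

The phrase ending with the weaker cadence (half cadence) is the antecedent; the one ending more conclusively (perfect authentic cadence) is the consequent. The consequent is measures 31–34.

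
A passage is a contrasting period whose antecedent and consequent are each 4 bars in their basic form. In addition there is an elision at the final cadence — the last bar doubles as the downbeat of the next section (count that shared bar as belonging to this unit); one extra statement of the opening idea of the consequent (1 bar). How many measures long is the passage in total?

9 measures

Basic contrasting period: 4 + 4 = 8 bars.
8 (basic form) + 1 (extra statement) = 9.
The elision shares a bar with the next section but does not change this unit's count.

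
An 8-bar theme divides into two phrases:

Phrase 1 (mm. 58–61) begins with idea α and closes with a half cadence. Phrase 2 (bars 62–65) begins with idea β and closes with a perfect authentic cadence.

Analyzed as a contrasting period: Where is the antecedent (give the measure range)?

The antecedent is the phrase ending with the weaker cadence (half cadence, phrase 1) and the consequent the one ending more conclusively (perfect authentic cadence, phrase 2); the antecedent is measures 58-61.

measures 58–61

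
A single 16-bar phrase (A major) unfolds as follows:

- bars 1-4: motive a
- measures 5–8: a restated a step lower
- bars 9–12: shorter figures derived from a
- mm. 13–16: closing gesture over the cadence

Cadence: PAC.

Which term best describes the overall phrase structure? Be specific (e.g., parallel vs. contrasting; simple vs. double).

Basic idea (mm. 1–4) + its repetition (mm. 5–8) form the presentation; fragmentation and cadence (measures 9–16) form the continuation — the 16-bar whole is a sentence.

sentence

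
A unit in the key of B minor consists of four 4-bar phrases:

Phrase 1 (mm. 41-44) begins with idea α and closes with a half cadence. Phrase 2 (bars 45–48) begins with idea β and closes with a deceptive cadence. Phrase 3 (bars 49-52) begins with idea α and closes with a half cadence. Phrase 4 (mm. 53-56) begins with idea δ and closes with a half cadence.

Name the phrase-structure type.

Phrase 4 ends with a half cadence, no stronger than phrase 2's deceptive cadence, so the four phrases do not form a double period; nor do phrases 3–4 duplicate 1–2, so it is not a repeated period. With no phrase reaching a conclusive cadence, the passage is a phrase group.

phrase group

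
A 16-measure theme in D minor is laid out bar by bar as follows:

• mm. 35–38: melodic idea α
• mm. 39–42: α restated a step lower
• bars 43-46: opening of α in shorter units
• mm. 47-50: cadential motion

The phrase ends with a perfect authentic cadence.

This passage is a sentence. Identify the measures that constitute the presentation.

The presentation of a sentence is the basic idea (mm. 35–38) plus its repetition (mm. 39-42); the presentation is therefore mm. 35–42.

measures 35–42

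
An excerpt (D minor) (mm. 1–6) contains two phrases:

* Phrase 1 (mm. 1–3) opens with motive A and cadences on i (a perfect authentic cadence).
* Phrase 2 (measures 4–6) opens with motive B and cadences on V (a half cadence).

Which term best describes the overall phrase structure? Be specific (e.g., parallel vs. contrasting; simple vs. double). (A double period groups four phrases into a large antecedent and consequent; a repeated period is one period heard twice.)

The second phrase closes with a half cadence, which is not stronger than the first phrase's perfect authentic cadence; without a weak→strong cadential pair there is no antecedent–consequent relationship, so this is a phrase group rather than a period.

phrase group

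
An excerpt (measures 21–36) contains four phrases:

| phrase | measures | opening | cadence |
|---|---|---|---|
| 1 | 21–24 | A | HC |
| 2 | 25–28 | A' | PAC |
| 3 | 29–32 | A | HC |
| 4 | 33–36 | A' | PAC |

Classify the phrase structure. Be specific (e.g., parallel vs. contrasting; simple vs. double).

The cadence pattern HC–PAC–HC–PAC is weak–strong twice, and phrases 3–4 restate phrases 1–2: a period heard twice, not a double period (which would end weakly at phrase 2).

repeated period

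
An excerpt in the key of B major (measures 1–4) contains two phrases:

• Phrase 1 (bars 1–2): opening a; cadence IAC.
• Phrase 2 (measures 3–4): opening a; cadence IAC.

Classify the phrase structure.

Both phrases have the same opening (a) and the same cadence (imperfect authentic cadence): the second is a restatement, not a consequent, so this is a repeated phrase rather than a period.

repeated phrase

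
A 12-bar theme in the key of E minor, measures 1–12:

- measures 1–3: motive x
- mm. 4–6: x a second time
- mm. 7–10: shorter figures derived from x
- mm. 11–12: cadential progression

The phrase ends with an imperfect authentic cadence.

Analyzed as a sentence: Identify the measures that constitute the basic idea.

measures 1–3

The presentation of a sentence is the basic idea (mm. 1-3) plus its repetition (mm. 4–6); the basic idea is therefore measures 1–3.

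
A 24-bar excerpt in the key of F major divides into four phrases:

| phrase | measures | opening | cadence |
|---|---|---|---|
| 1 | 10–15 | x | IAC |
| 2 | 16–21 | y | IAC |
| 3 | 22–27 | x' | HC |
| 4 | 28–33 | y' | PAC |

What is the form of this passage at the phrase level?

parallel double period

Four phrases in two halves: the first half (mm. 10-21) ends with an imperfect authentic cadence, the second (measures 22–33) with a perfect authentic cadence — a large antecedent–consequent pair, i.e. a double period.
Phrase 3 begins with the same material as phrase 1, making it parallel.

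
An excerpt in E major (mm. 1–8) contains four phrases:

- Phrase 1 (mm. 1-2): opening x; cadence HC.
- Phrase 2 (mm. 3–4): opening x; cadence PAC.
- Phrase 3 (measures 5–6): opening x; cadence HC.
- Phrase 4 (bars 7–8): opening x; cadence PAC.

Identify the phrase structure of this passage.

repeated period

The cadence pattern HC–PAC–HC–PAC is weak–strong twice, and phrases 3–4 restate phrases 1–2: a period heard twice, not a double period (which would end weakly at phrase 2).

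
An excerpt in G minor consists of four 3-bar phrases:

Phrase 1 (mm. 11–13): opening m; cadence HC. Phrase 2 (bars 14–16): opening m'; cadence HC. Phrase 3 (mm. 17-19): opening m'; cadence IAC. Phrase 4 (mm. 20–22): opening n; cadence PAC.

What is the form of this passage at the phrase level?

parallel double period

Four phrases in two halves: the first half (mm. 11–16) ends with a half cadence, the second (mm. 17–22) with a perfect authentic cadence — a large antecedent–consequent pair, i.e. a double period.
Phrase 3 begins with the same material as phrase 1, making it parallel.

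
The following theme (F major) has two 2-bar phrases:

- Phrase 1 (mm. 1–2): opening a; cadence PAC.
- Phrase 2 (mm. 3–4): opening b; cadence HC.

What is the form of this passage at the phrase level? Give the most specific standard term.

phrase group

The second phrase closes with a half cadence, which is not stronger than the first phrase's perfect authentic cadence; without a weak→strong cadential pair there is no antecedent–consequent relationship, so this is a phrase group rather than a period.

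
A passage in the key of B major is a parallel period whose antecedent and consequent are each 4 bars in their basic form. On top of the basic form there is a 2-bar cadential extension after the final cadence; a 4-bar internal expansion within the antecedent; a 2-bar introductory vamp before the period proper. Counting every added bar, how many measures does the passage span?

Basic parallel period: 4 + 4 = 8 bars.
8 (basic form) + 2 (cadential extension) + 4 (internal expansion) + 2 (introduction) = 16.

16 measures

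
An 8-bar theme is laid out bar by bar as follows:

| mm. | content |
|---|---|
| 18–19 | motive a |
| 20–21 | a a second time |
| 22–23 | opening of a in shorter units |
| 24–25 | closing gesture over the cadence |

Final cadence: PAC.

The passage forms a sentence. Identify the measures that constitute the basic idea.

The presentation of a sentence is the basic idea (mm. 18-19) plus its repetition (bars 20-21); the basic idea is therefore bars 18-19.

measures 18–19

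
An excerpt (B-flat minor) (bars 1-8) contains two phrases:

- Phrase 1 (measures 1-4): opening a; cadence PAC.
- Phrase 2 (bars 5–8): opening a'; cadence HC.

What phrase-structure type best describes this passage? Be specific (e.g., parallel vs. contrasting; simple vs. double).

The second phrase closes with a half cadence, which is not stronger than the first phrase's perfect authentic cadence; without a weak→strong cadential pair there is no antecedent–consequent relationship, so this is a phrase group rather than a period.

phrase group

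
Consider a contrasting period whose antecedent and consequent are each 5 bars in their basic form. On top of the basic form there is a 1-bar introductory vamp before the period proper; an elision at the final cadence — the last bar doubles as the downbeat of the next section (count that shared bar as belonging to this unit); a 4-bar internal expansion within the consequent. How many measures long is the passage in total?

15 measures

Basic contrasting period: 5 + 5 = 10 bars.
10 (basic form) + 1 (introduction) + 4 (internal expansion) = 15.
The elision shares a bar with the next section but does not change this unit's count.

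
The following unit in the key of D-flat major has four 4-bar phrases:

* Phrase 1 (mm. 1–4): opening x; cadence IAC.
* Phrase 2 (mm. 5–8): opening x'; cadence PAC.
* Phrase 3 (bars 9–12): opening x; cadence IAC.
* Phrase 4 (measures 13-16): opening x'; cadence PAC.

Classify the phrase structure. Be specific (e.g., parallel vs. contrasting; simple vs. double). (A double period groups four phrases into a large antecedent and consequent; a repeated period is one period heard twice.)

repeated period

The cadence pattern IAC–PAC–IAC–PAC is weak–strong twice, and phrases 3–4 restate phrases 1–2: a period heard twice, not a double period (which would end weakly at phrase 2).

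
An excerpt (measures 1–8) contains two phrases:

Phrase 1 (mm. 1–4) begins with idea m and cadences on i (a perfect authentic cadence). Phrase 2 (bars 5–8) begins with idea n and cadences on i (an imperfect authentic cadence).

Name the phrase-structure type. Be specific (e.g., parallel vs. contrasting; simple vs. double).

phrase group

The second phrase closes with an imperfect authentic cadence, which is not stronger than the first phrase's perfect authentic cadence; without a weak→strong cadential pair there is no antecedent–consequent relationship, so this is a phrase group rather than a period.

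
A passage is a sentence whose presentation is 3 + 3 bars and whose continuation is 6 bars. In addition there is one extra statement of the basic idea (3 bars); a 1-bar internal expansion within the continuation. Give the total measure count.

Basic sentence: 3 + 3 + 6 = 12 bars.
12 (basic form) + 3 (extra statement) + 1 (internal expansion) = 16.

16 measures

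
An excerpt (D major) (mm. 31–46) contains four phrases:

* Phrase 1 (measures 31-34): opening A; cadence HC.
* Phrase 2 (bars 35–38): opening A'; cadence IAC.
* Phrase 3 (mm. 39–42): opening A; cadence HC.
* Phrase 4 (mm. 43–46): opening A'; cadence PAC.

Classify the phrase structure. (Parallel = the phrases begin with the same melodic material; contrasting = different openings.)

parallel double period

Four phrases in two halves: the first half (mm. 31-38) ends with an imperfect authentic cadence, the second (measures 39–46) with a perfect authentic cadence — a large antecedent–consequent pair, i.e. a double period.
Phrase 3 begins with the same material as phrase 1, making it parallel.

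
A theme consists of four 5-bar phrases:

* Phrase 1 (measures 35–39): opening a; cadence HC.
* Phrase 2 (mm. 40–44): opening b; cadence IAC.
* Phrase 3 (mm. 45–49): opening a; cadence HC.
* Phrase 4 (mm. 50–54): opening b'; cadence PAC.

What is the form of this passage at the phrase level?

parallel double period

Four phrases in two halves: the first half (bars 35–44) ends with an imperfect authentic cadence, the second (mm. 45–54) with a perfect authentic cadence — a large antecedent–consequent pair, i.e. a double period.
Phrase 3 begins with the same material as phrase 1, making it parallel.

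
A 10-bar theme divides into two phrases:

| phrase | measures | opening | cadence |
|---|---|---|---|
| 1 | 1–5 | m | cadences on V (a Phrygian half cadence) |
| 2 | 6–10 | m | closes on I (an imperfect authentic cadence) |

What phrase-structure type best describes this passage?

Phrase 1 ends with a Phrygian half cadence (weaker) and phrase 2 with an imperfect authentic cadence (stronger): antecedent + consequent = a period.
The two phrases open with the same material (m / m), so the period is parallel.

parallel period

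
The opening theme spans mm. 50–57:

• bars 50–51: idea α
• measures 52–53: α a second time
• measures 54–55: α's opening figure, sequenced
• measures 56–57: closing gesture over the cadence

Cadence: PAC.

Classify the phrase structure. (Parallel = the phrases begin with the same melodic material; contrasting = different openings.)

Basic idea (bars 50-51) + its repetition (bars 52–53) form the presentation; fragmentation and cadence (mm. 54–57) form the continuation — the 8-bar whole is a sentence.

sentence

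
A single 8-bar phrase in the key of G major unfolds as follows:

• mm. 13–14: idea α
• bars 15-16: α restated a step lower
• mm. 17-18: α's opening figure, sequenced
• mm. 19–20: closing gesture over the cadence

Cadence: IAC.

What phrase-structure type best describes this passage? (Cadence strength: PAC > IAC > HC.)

Basic idea (measures 13-14) + its repetition (mm. 15–16) form the presentation; fragmentation and cadence (measures 17–20) form the continuation — the 8-bar whole is a sentence.

sentence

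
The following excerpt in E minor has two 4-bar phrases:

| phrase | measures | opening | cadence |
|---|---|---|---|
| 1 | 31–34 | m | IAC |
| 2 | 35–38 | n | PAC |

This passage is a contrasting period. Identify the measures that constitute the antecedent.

The antecedent is the phrase ending with the weaker cadence (imperfect authentic cadence, phrase 1) and the consequent the one ending more conclusively (perfect authentic cadence, phrase 2); the antecedent is bars 31–34.

measures 31–34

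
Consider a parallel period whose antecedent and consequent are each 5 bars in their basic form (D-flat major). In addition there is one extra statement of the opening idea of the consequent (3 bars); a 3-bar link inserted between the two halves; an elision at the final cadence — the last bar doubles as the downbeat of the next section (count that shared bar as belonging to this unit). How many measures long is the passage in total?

16 measures

Basic parallel period: 5 + 5 = 10 bars.
10 (basic form) + 3 (extra statement) + 3 (link) = 16.
The elision shares a bar with the next section but does not change this unit's count.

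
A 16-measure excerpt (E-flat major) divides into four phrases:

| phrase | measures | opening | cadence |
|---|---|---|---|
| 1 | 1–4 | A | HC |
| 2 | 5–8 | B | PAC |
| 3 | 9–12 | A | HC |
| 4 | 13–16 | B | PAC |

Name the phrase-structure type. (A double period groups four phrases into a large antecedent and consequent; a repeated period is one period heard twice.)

The cadence pattern HC–PAC–HC–PAC is weak–strong twice, and phrases 3–4 restate phrases 1–2: a period heard twice, not a double period (which would end weakly at phrase 2).

repeated period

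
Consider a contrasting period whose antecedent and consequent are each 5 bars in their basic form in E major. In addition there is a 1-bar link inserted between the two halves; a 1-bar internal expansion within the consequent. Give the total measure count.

Basic contrasting period: 5 + 5 = 10 bars.
10 (basic form) + 1 (link) + 1 (internal expansion) = 12.

12 measures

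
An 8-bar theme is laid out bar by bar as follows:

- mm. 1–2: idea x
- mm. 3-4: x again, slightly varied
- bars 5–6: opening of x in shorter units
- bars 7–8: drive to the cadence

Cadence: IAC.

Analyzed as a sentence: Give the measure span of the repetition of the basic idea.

measures 3–4

The presentation of a sentence is the basic idea (measures 1-2) plus its repetition (mm. 3–4); the repetition of the basic idea is therefore bars 3–4.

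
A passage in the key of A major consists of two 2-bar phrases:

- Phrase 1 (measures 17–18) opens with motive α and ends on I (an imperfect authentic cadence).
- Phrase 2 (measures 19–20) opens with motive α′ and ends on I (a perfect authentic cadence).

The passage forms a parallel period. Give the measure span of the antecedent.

The phrase ending with the weaker cadence (imperfect authentic cadence) is the antecedent; the one ending more conclusively (perfect authentic cadence) is the consequent. The antecedent is measures 17–18.

measures 17–18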